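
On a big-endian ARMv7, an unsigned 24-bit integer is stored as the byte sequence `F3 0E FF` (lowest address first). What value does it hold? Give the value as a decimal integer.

15929087

In big-endian order the high byte comes first in memory.
The bytes are already most-significant first: 0xF30EFF.
0xF30EFF = 15929087.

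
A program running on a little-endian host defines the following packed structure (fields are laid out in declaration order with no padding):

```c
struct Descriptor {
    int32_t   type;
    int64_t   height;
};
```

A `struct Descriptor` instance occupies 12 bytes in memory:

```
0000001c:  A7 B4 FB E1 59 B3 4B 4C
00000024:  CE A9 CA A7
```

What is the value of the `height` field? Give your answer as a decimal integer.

-6356081220571647143

`height` follows `type` (4 bytes), so it starts at byte offset 4 and occupies 8 bytes.
Bytes at offsets 4..11: 59 B3 4B 4C CE A9 CA A7.
Little-endian stores the least-significant byte at the lowest address.
Reassemble most-significant byte first: A7 CA A9 CE 4C 4B B3 59 → 0xA7CAA9CE4C4BB359.
Top bit is set, so as a signed 64-bit value this is 0xA7CAA9CE4C4BB359 − 2^64 = -6356081220571647143.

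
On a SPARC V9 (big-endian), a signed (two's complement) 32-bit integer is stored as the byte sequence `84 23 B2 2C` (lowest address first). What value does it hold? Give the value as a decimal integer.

Big-endian stores the most-significant byte at the lowest address.
The bytes are already most-significant first: 0x8423B22C.
Top bit is set, so as a signed 32-bit value this is 0x8423B22C − 2^32 = -2078035412.

-2078035412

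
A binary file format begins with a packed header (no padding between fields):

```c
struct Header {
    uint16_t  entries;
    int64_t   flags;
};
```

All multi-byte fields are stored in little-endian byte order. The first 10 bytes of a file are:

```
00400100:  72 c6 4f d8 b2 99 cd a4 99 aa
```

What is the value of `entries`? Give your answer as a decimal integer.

50802

`entries` is the first field, at byte offset 0, occupying 2 bytes.
Bytes at offsets 0..1: 72 C6.
Little-endian stores the least-significant byte at the lowest address.
Reassemble most-significant byte first: C6 72 → 0xC672.
0xC672 = 50802.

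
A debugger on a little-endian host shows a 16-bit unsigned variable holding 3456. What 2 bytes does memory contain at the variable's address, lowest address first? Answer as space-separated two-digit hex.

3456 in hexadecimal, padded to 16 bits, is 0x0D80.
Split into bytes (most-significant first): 0D 80.
Little-endian stores the least-significant byte at the lowest address.
So at ascending addresses the bytes are 80 0D.

80 0D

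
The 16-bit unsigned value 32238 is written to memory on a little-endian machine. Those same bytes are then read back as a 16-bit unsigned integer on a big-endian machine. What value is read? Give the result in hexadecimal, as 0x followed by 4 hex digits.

32238 in 16-bit hexadecimal is 0x7DEE.
Stored little-endian, the bytes at ascending addresses are EE 7D.
Read back as big-endian, the last byte is least significant, giving 0xEE7D.

0xEE7D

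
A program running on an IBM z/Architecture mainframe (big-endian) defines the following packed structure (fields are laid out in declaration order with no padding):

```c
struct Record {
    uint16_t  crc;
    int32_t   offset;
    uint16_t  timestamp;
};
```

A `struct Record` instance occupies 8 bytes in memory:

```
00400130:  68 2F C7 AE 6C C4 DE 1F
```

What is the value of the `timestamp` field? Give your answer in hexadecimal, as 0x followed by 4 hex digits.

`timestamp` follows `crc` (2 B), `offset` (4 B), so it starts at offset 2 + 4 = 6 and occupies 2 bytes.
Bytes at offsets 6..7: DE 1F.
Big-endian stores the most-significant byte at the lowest address.
The bytes are already most-significant first: 0xDE1F.

0xDE1F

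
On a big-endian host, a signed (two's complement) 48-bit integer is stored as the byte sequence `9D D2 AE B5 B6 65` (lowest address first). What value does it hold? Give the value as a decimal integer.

In big-endian order the high byte comes first in memory.
The bytes are already most-significant first: 0x9DD2AEB5B665.
Top bit is set, so as a signed 48-bit value this is 0x9DD2AEB5B665 − 2^48 = -107946776873371.

-107946776873371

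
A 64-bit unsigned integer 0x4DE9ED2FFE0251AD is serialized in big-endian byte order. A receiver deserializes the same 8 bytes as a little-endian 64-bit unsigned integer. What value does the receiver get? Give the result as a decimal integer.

Stored big-endian, the bytes at ascending addresses are 4D E9 ED 2F FE 02 51 AD.
Read back as little-endian, the first byte is least significant, giving 0xAD5102FE2FEDE94D.
0xAD5102FE2FEDE94D = 12488766532424165709.

12488766532424165709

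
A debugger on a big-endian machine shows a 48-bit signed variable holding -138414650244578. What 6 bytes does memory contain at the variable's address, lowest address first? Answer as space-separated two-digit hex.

82 1C D3 F0 C2 1E

Two's complement of -138414650244578 in 48 bits: 138414650244578 = 0x7DE32C0F3DE2; invert → 0x821CD3F0C21D; add 1 → 0x821CD3F0C21E.
Split into bytes (most-significant first): 82 1C D3 F0 C2 1E.
Big-endian: lowest address holds the most-significant byte.
So the memory order matches the most-significant-first order: 82 1C D3 F0 C2 1E.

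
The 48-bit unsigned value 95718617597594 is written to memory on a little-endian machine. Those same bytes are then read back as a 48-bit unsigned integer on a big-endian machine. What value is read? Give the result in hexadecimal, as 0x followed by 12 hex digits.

0x9A46333A0E57

95718617597594 in 48-bit hexadecimal is 0x570E3A33469A.
Stored little-endian, the bytes at ascending addresses are 9A 46 33 3A 0E 57.
Read back as big-endian, the last byte is least significant, giving 0x9A46333A0E57.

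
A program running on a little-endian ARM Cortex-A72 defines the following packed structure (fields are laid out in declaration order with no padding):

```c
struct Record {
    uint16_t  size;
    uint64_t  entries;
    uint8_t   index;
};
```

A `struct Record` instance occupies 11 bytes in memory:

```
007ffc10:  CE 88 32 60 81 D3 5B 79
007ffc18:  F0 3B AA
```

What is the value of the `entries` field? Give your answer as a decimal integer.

`entries` follows `size` (2 bytes), so it starts at byte offset 2 and occupies 8 bytes.
Bytes at offsets 2..9: 32 60 81 D3 5B 79 F0 3B.
Little-endian: lowest address holds the least-significant byte.
Reassemble most-significant byte first: 3B F0 79 5B D3 81 60 32 → 0x3BF0795BD3816032.
0x3BF0795BD3816032 = 4319085477945761842.

4319085477945761842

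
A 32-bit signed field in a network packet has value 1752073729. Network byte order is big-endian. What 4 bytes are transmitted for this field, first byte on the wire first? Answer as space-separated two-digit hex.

68 6E 86 01

1752073729 in hexadecimal, padded to 32 bits, is 0x686E8601.
Split into bytes (most-significant first): 68 6E 86 01.
Big-endian stores the most-significant byte at the lowest address.
So the memory order matches the most-significant-first order: 68 6E 86 01.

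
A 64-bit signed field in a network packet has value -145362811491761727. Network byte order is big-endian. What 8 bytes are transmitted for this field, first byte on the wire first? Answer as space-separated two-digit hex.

FD FB 91 4B 09 7B 41 C1

Two's complement of -145362811491761727 in 64 bits: 145362811491761727 = 0x02046EB4F684BE3F; invert → 0xFDFB914B097B41C0; add 1 → 0xFDFB914B097B41C1.
Split into bytes (most-significant first): FD FB 91 4B 09 7B 41 C1.
Big-endian: lowest address holds the most-significant byte.
So the memory order matches the most-significant-first order: FD FB 91 4B 09 7B 41 C1.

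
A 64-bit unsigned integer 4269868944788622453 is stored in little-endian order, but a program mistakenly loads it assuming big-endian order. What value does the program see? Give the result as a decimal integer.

4269868944788622453 in 64-bit hexadecimal is 0x3B419F2EBB990C75.
Stored little-endian, the bytes at ascending addresses are 75 0C 99 BB 2E 9F 41 3B.
Read back as big-endian, the last byte is least significant, giving 0x750C99BB2E9F413B.
0x750C99BB2E9F413B = 8434285231378219323.

8434285231378219323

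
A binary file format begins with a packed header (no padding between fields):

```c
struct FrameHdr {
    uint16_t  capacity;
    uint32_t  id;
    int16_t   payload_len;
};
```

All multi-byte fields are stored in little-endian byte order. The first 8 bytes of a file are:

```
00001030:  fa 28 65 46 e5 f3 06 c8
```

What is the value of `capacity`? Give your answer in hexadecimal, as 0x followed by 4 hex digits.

`capacity` is the first field, at byte offset 0, occupying 2 bytes.
Bytes at offsets 0..1: FA 28.
Little-endian stores the least-significant byte at the lowest address.
Reassemble most-significant byte first: 28 FA → 0x28FA.

0x28FA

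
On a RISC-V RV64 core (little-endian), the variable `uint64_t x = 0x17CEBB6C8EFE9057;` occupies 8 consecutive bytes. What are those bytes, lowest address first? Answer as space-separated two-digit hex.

Split into bytes (most-significant first): 17 CE BB 6C 8E FE 90 57.
In little-endian order the low byte comes first in memory.
So at ascending addresses the bytes are 57 90 FE 8E 6C BB CE 17.

57 90 FE 8E 6C BB CE 17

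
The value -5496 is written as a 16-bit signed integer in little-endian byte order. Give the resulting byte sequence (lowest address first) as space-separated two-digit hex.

Two's complement of -5496 in 16 bits: 5496 = 0x1578; invert → 0xEA87; add 1 → 0xEA88.
Split into bytes (most-significant first): EA 88.
Little-endian stores the least-significant byte at the lowest address.
So at ascending addresses the bytes are 88 EA.

88 EA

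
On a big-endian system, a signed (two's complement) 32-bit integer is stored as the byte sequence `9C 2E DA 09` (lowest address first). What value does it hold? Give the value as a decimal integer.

Big-endian: lowest address holds the most-significant byte.
The bytes are already most-significant first: 0x9C2EDA09.
Top bit is set, so as a signed 32-bit value this is 0x9C2EDA09 − 2^32 = -1674651127.

-1674651127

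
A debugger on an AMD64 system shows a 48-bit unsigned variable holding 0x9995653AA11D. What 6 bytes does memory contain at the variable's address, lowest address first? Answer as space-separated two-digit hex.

1D A1 3A 65 95 99

Split into bytes (most-significant first): 99 95 65 3A A1 1D.
Little-endian: lowest address holds the least-significant byte.
So at ascending addresses the bytes are 1D A1 3A 65 95 99.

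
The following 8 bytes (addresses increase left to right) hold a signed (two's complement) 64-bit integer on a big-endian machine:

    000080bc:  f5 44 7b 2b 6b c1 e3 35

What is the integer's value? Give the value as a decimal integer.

-773357809579203787

Big-endian stores the most-significant byte at the lowest address.
The bytes are already most-significant first: 0xF5447B2B6BC1E335.
Top bit is set, so as a signed 64-bit value this is 0xF5447B2B6BC1E335 − 2^64 = -773357809579203787.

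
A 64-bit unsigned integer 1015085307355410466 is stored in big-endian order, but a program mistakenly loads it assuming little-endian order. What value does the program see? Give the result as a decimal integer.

2463648739299825166

1015085307355410466 in 64-bit hexadecimal is 0x0E164EB579A33022.
Stored big-endian, the bytes at ascending addresses are 0E 16 4E B5 79 A3 30 22.
Read back as little-endian, the first byte is least significant, giving 0x2230A379B54E160E.
0x2230A379B54E160E = 2463648739299825166.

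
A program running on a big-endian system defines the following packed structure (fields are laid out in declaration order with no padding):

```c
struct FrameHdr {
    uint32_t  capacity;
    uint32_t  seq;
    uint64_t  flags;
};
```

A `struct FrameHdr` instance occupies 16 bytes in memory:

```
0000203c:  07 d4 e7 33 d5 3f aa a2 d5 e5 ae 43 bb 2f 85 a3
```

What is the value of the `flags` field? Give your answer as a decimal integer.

`flags` follows `capacity` (4 B), `seq` (4 B), so it starts at offset 4 + 4 = 8 and occupies 8 bytes.
Bytes at offsets 8..15: D5 E5 AE 43 BB 2F 85 A3.
Big-endian: lowest address holds the most-significant byte.
The bytes are already most-significant first: 0xD5E5AE43BB2F85A3.
0xD5E5AE43BB2F85A3 = 15412916905671886243.

15412916905671886243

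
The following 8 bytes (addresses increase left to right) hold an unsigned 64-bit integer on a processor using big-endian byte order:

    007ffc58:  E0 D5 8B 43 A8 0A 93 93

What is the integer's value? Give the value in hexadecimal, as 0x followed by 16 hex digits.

0xE0D58B43A80A9393

Big-endian stores the most-significant byte at the lowest address.
The bytes are already most-significant first: 0xE0D58B43A80A9393.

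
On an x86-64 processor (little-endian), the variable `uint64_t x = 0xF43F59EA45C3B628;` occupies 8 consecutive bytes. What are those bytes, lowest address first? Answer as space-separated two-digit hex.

28 B6 C3 45 EA 59 3F F4

Split into bytes (most-significant first): F4 3F 59 EA 45 C3 B6 28.
Little-endian: lowest address holds the least-significant byte.
So at ascending addresses the bytes are 28 B6 C3 45 EA 59 3F F4.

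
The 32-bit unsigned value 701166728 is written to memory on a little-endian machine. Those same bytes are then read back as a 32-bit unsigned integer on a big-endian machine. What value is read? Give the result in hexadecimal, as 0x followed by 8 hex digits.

701166728 in 32-bit hexadecimal is 0x29CAF488.
Stored little-endian, the bytes at ascending addresses are 88 F4 CA 29.
Read back as big-endian, the last byte is least significant, giving 0x88F4CA29.

0x88F4CA29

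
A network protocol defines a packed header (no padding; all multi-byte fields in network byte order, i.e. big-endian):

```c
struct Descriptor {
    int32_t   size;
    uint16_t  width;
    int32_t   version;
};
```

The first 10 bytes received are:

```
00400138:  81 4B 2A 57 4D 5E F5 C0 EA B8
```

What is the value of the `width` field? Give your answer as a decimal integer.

19806

`width` follows `size` (4 bytes), so it starts at byte offset 4 and occupies 2 bytes.
Bytes at offsets 4..5: 4D 5E.
In big-endian order the high byte comes first in memory.
The bytes are already most-significant first: 0x4D5E.
0x4D5E = 19806.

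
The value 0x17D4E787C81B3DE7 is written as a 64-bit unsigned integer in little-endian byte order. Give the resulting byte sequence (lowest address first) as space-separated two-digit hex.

Split into bytes (most-significant first): 17 D4 E7 87 C8 1B 3D E7.
Little-endian stores the least-significant byte at the lowest address.
So at ascending addresses the bytes are E7 3D 1B C8 87 E7 D4 17.

E7 3D 1B C8 87 E7 D4 17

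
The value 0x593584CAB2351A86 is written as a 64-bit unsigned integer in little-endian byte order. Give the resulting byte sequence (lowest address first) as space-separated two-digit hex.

86 1A 35 B2 CA 84 35 59

Split into bytes (most-significant first): 59 35 84 CA B2 35 1A 86.
Little-endian stores the least-significant byte at the lowest address.
So at ascending addresses the bytes are 86 1A 35 B2 CA 84 35 59.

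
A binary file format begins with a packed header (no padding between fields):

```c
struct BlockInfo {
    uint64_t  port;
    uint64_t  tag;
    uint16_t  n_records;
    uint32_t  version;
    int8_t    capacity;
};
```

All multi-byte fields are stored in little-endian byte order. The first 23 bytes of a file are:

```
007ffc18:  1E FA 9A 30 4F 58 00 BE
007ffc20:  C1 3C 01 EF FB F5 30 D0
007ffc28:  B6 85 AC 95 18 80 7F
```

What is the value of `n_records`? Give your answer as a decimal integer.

`n_records` follows `port` (8 B), `tag` (8 B), so it starts at offset 8 + 8 = 16 and occupies 2 bytes.
Bytes at offsets 16..17: B6 85.
Little-endian: lowest address holds the least-significant byte.
Reassemble most-significant byte first: 85 B6 → 0x85B6.
0x85B6 = 34230.

34230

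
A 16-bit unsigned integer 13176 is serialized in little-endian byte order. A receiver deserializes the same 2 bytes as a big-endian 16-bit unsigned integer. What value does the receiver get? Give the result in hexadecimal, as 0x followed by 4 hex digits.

0x7833

13176 in 16-bit hexadecimal is 0x3378.
Stored little-endian, the bytes at ascending addresses are 78 33.
Read back as big-endian, the last byte is least significant, giving 0x7833.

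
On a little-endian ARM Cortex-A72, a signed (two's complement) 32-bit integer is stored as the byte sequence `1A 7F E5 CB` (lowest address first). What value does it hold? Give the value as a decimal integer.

Little-endian stores the least-significant byte at the lowest address.
Reassemble most-significant byte first: CB E5 7F 1A → 0xCBE57F1A.
Top bit is set, so as a signed 32-bit value this is 0xCBE57F1A − 2^32 = -874152166.

-874152166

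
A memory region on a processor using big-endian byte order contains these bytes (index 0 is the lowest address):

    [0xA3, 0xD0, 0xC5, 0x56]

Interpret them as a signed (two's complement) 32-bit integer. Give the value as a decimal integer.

-1546599082

In big-endian order the high byte comes first in memory.
The bytes are already most-significant first: 0xA3D0C556.
Top bit is set, so as a signed 32-bit value this is 0xA3D0C556 − 2^32 = -1546599082.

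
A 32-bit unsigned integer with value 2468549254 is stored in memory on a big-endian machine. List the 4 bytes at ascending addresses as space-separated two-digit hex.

93 23 12 86

2468549254 in hexadecimal, padded to 32 bits, is 0x93231286.
Split into bytes (most-significant first): 93 23 12 86.
In big-endian order the high byte comes first in memory.
So the memory order matches the most-significant-first order: 93 23 12 86.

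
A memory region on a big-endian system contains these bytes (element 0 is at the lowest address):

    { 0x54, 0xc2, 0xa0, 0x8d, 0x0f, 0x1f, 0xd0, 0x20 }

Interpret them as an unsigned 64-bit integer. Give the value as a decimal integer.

6107620572372389920

Big-endian stores the most-significant byte at the lowest address.
The bytes are already most-significant first: 0x54C2A08D0F1FD020.
0x54C2A08D0F1FD020 = 6107620572372389920.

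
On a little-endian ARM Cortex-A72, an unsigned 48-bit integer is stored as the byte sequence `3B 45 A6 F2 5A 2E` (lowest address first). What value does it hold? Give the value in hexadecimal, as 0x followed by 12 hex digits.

0x2E5AF2A6453B

Little-endian stores the least-significant byte at the lowest address.
Reassemble most-significant byte first: 2E 5A F2 A6 45 3B → 0x2E5AF2A6453B.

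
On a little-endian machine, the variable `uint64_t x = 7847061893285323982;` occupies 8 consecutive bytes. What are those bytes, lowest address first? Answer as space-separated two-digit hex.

CE A4 C6 67 37 5D E6 6C

7847061893285323982 in hexadecimal, padded to 64 bits, is 0x6CE65D3767C6A4CE.
Split into bytes (most-significant first): 6C E6 5D 37 67 C6 A4 CE.
Little-endian stores the least-significant byte at the lowest address.
So at ascending addresses the bytes are CE A4 C6 67 37 5D E6 6C.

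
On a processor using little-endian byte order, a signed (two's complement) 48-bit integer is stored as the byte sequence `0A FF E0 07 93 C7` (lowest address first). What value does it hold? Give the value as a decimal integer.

-62040670404854

In little-endian order the low byte comes first in memory.
Reassemble most-significant byte first: C7 93 07 E0 FF 0A → 0xC79307E0FF0A.
Top bit is set, so as a signed 48-bit value this is 0xC79307E0FF0A − 2^48 = -62040670404854.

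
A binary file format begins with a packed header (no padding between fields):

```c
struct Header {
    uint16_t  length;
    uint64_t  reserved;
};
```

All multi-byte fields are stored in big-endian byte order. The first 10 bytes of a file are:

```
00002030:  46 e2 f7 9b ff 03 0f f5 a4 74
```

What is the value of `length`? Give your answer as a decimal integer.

`length` is the first field, at byte offset 0, occupying 2 bytes.
Bytes at offsets 0..1: 46 E2.
Big-endian stores the most-significant byte at the lowest address.
The bytes are already most-significant first: 0x46E2.
0x46E2 = 18146.

18146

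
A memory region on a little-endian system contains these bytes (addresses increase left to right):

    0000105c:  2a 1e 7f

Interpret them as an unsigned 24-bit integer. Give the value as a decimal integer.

In little-endian order the low byte comes first in memory.
Reassemble most-significant byte first: 7F 1E 2A → 0x7F1E2A.
0x7F1E2A = 8330794.

8330794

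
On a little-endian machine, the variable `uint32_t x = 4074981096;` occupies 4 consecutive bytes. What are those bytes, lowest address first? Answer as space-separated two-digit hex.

4074981096 in hexadecimal, padded to 32 bits, is 0xF2E346E8.
Split into bytes (most-significant first): F2 E3 46 E8.
In little-endian order the low byte comes first in memory.
So at ascending addresses the bytes are E8 46 E3 F2.

E8 46 E3 F2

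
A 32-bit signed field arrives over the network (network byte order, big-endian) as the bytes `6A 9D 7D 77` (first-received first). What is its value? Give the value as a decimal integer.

Big-endian: lowest address holds the most-significant byte.
The bytes are already most-significant first: 0x6A9D7D77.
0x6A9D7D77 = 1788706167.

1788706167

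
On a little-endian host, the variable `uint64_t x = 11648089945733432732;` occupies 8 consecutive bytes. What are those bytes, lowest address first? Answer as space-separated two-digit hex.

11648089945733432732 in hexadecimal, padded to 64 bits, is 0xA1A65417673D859C.
Split into bytes (most-significant first): A1 A6 54 17 67 3D 85 9C.
Little-endian: lowest address holds the least-significant byte.
So at ascending addresses the bytes are 9C 85 3D 67 17 54 A6 A1.

9C 85 3D 67 17 54 A6 A1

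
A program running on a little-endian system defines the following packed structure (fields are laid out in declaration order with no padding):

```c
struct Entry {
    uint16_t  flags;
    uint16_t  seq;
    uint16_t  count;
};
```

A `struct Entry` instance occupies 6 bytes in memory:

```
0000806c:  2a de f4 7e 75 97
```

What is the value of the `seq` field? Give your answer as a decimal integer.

`seq` follows `flags` (2 bytes), so it starts at byte offset 2 and occupies 2 bytes.
Bytes at offsets 2..3: F4 7E.
Little-endian: lowest address holds the least-significant byte.
Reassemble most-significant byte first: 7E F4 → 0x7EF4.
0x7EF4 = 32500.

32500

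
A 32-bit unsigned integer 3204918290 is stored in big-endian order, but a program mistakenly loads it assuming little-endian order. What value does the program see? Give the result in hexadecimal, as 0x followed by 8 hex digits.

0x122C07BF

3204918290 in 32-bit hexadecimal is 0xBF072C12.
Stored big-endian, the bytes at ascending addresses are BF 07 2C 12.
Read back as little-endian, the first byte is least significant, giving 0x122C07BF.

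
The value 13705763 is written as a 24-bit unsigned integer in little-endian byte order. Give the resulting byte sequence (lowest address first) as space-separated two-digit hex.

13705763 in hexadecimal, padded to 24 bits, is 0xD12223.
Split into bytes (most-significant first): D1 22 23.
Little-endian stores the least-significant byte at the lowest address.
So at ascending addresses the bytes are 23 22 D1.

23 22 D1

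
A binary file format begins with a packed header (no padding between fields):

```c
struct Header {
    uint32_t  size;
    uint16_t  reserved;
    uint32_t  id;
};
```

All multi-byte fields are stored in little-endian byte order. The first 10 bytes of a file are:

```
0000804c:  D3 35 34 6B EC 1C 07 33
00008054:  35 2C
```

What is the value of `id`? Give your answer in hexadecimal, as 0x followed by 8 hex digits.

0x2C353307

`id` follows `size` (4 B), `reserved` (2 B), so it starts at offset 4 + 2 = 6 and occupies 4 bytes.
Bytes at offsets 6..9: 07 33 35 2C.
Little-endian: lowest address holds the least-significant byte.
Reassemble most-significant byte first: 2C 35 33 07 → 0x2C353307.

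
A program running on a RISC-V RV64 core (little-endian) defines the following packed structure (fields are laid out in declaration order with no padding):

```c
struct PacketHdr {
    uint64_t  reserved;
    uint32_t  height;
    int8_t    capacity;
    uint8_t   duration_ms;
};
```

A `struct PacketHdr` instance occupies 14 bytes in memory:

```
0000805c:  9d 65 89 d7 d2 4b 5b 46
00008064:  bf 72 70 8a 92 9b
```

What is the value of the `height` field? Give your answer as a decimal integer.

`height` follows `reserved` (8 bytes), so it starts at byte offset 8 and occupies 4 bytes.
Bytes at offsets 8..11: BF 72 70 8A.
Little-endian: lowest address holds the least-significant byte.
Reassemble most-significant byte first: 8A 70 72 BF → 0x8A7072BF.
0x8A7072BF = 2322625215.

2322625215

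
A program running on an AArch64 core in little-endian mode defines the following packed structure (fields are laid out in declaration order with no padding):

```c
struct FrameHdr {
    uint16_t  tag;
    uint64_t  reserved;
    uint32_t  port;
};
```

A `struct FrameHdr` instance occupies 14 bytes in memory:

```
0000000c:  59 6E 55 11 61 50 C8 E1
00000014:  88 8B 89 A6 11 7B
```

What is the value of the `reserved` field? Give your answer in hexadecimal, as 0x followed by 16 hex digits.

`reserved` follows `tag` (2 bytes), so it starts at byte offset 2 and occupies 8 bytes.
Bytes at offsets 2..9: 55 11 61 50 C8 E1 88 8B.
Little-endian: lowest address holds the least-significant byte.
Reassemble most-significant byte first: 8B 88 E1 C8 50 61 11 55 → 0x8B88E1C850611155.

0x8B88E1C850611155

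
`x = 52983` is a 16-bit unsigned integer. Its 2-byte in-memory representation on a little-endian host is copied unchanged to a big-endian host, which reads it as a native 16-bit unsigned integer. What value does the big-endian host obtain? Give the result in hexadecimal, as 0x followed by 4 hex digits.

52983 in 16-bit hexadecimal is 0xCEF7.
Stored little-endian, the bytes at ascending addresses are F7 CE.
Read back as big-endian, the last byte is least significant, giving 0xF7CE.

0xF7CE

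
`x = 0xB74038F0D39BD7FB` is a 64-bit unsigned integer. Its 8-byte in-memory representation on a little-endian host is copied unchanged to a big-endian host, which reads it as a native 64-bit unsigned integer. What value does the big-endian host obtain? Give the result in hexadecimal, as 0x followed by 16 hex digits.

0xFBD79BD3F03840B7

Stored little-endian, the bytes at ascending addresses are FB D7 9B D3 F0 38 40 B7.
Read back as big-endian, the last byte is least significant, giving 0xFBD79BD3F03840B7.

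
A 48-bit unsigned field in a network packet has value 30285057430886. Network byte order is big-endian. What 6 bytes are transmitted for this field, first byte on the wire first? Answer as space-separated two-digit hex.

1B 8B 4A 17 15 66

30285057430886 in hexadecimal, padded to 48 bits, is 0x1B8B4A171566.
Split into bytes (most-significant first): 1B 8B 4A 17 15 66.
Big-endian: lowest address holds the most-significant byte.
So the memory order matches the most-significant-first order: 1B 8B 4A 17 15 66.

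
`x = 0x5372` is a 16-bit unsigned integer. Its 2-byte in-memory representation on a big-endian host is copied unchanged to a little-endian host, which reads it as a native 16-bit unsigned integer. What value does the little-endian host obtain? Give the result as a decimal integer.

Stored big-endian, the bytes at ascending addresses are 53 72.
Read back as little-endian, the first byte is least significant, giving 0x7253.
0x7253 = 29267.

29267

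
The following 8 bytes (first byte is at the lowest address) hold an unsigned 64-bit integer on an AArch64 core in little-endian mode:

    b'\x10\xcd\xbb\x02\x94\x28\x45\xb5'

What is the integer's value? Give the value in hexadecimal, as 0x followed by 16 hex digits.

Little-endian: lowest address holds the least-significant byte.
Reassemble most-significant byte first: B5 45 28 94 02 BB CD 10 → 0xB545289402BBCD10.

0xB545289402BBCD10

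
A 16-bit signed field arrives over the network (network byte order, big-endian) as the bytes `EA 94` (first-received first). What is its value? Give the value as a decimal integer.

Big-endian stores the most-significant byte at the lowest address.
The bytes are already most-significant first: 0xEA94.
Top bit is set, so as a signed 16-bit value this is 0xEA94 − 2^16 = -5484.

-5484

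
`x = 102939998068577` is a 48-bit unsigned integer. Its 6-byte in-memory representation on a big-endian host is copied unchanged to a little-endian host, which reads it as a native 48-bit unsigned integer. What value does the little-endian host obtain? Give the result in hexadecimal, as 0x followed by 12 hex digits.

0x619F04969F5D

102939998068577 in 48-bit hexadecimal is 0x5D9F96049F61.
Stored big-endian, the bytes at ascending addresses are 5D 9F 96 04 9F 61.
Read back as little-endian, the first byte is least significant, giving 0x619F04969F5D.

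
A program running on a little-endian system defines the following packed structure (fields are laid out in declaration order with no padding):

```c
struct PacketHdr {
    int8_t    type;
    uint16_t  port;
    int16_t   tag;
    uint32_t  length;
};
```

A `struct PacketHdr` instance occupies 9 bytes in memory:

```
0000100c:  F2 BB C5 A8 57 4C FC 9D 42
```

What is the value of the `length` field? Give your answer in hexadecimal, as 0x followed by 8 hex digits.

0x429DFC4C

`length` follows `type` (1 B), `port` (2 B), `tag` (2 B), so it starts at offset 1 + 2 + 2 = 5 and occupies 4 bytes.
Bytes at offsets 5..8: 4C FC 9D 42.
In little-endian order the low byte comes first in memory.
Reassemble most-significant byte first: 42 9D FC 4C → 0x429DFC4C.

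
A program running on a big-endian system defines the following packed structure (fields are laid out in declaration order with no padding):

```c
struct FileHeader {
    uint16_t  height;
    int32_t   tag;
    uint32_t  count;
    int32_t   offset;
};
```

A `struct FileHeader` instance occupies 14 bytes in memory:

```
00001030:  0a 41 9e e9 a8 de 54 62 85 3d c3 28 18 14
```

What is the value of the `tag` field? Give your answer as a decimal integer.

`tag` follows `height` (2 bytes), so it starts at byte offset 2 and occupies 4 bytes.
Bytes at offsets 2..5: 9E E9 A8 DE.
Big-endian: lowest address holds the most-significant byte.
The bytes are already most-significant first: 0x9EE9A8DE.
Top bit is set, so as a signed 32-bit value this is 0x9EE9A8DE − 2^32 = -1628854050.

-1628854050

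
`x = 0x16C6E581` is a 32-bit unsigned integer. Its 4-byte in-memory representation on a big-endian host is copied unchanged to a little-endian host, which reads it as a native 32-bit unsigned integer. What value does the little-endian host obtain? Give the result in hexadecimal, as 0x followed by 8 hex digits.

0x81E5C616

Stored big-endian, the bytes at ascending addresses are 16 C6 E5 81.
Read back as little-endian, the first byte is least significant, giving 0x81E5C616.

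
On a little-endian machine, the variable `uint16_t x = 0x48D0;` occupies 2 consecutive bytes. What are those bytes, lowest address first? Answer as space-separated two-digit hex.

Split into bytes (most-significant first): 48 D0.
Little-endian: lowest address holds the least-significant byte.
So at ascending addresses the bytes are D0 48.

D0 48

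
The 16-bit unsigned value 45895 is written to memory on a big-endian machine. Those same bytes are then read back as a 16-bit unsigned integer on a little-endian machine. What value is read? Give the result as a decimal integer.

45895 in 16-bit hexadecimal is 0xB347.
Stored big-endian, the bytes at ascending addresses are B3 47.
Read back as little-endian, the first byte is least significant, giving 0x47B3.
0x47B3 = 18355.

18355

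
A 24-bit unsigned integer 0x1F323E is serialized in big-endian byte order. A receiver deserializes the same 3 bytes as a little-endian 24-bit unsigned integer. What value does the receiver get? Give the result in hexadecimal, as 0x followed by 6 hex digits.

Stored big-endian, the bytes at ascending addresses are 1F 32 3E.
Read back as little-endian, the first byte is least significant, giving 0x3E321F.

0x3E321F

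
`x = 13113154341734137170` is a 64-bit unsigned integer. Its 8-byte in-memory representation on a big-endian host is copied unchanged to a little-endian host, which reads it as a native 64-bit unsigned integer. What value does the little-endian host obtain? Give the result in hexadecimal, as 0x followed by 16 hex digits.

0x523DEFB76548FBB5

13113154341734137170 in 64-bit hexadecimal is 0xB5FB4865B7EF3D52.
Stored big-endian, the bytes at ascending addresses are B5 FB 48 65 B7 EF 3D 52.
Read back as little-endian, the first byte is least significant, giving 0x523DEFB76548FBB5.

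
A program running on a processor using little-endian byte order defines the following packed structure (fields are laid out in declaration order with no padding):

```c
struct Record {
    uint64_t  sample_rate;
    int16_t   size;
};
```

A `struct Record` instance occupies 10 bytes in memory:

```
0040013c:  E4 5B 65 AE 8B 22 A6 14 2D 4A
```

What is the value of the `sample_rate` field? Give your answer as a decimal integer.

`sample_rate` is the first field, at byte offset 0, occupying 8 bytes.
Bytes at offsets 0..7: E4 5B 65 AE 8B 22 A6 14.
Little-endian stores the least-significant byte at the lowest address.
Reassemble most-significant byte first: 14 A6 22 8B AE 65 5B E4 → 0x14A6228BAE655BE4.
0x14A6228BAE655BE4 = 1487914710214204388.

1487914710214204388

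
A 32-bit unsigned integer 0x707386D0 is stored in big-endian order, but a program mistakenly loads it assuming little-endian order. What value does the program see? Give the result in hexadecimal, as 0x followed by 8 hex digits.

Stored big-endian, the bytes at ascending addresses are 70 73 86 D0.
Read back as little-endian, the first byte is least significant, giving 0xD0867370.

0xD0867370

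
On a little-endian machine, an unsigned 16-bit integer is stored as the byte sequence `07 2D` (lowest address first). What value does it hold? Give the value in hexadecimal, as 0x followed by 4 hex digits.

Little-endian stores the least-significant byte at the lowest address.
Reassemble most-significant byte first: 2D 07 → 0x2D07.

0x2D07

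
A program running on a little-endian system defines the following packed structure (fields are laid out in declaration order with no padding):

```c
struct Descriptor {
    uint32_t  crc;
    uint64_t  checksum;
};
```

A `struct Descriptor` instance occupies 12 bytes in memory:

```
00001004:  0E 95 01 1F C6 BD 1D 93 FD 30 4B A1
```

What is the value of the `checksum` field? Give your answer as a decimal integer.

`checksum` follows `crc` (4 bytes), so it starts at byte offset 4 and occupies 8 bytes.
Bytes at offsets 4..11: C6 BD 1D 93 FD 30 4B A1.
In little-endian order the low byte comes first in memory.
Reassemble most-significant byte first: A1 4B 30 FD 93 1D BD C6 → 0xA14B30FD931DBDC6.
0xA14B30FD931DBDC6 = 11622437129012755910.

11622437129012755910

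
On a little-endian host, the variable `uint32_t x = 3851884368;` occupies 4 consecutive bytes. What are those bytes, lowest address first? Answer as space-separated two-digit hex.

3851884368 in hexadecimal, padded to 32 bits, is 0xE5971750.
Split into bytes (most-significant first): E5 97 17 50.
In little-endian order the low byte comes first in memory.
So at ascending addresses the bytes are 50 17 97 E5.

50 17 97 E5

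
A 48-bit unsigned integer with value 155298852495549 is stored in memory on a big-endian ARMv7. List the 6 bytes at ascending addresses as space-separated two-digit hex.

155298852495549 in hexadecimal, padded to 48 bits, is 0x8D3E54EFE0BD.
Split into bytes (most-significant first): 8D 3E 54 EF E0 BD.
Big-endian stores the most-significant byte at the lowest address.
So the memory order matches the most-significant-first order: 8D 3E 54 EF E0 BD.

8D 3E 54 EF E0 BD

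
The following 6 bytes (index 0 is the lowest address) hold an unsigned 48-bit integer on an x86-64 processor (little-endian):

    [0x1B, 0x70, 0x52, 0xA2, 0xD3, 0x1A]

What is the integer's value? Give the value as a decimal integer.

29496263733275

In little-endian order the low byte comes first in memory.
Reassemble most-significant byte first: 1A D3 A2 52 70 1B → 0x1AD3A252701B.
0x1AD3A252701B = 29496263733275.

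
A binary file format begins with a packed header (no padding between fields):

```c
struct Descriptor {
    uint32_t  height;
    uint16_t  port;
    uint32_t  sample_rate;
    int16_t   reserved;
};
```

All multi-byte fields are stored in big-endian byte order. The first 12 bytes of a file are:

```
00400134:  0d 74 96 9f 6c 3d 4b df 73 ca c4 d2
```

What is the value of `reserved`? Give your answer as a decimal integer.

`reserved` follows `height` (4 B), `port` (2 B), `sample_rate` (4 B), so it starts at offset 4 + 2 + 4 = 10 and occupies 2 bytes.
Bytes at offsets 10..11: C4 D2.
Big-endian: lowest address holds the most-significant byte.
The bytes are already most-significant first: 0xC4D2.
Top bit is set, so as a signed 16-bit value this is 0xC4D2 − 2^16 = -15150.

-15150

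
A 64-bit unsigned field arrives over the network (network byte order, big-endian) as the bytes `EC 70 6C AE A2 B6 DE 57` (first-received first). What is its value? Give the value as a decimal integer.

In big-endian order the high byte comes first in memory.
The bytes are already most-significant first: 0xEC706CAEA2B6DE57.
0xEC706CAEA2B6DE57 = 17037236887652589143.

17037236887652589143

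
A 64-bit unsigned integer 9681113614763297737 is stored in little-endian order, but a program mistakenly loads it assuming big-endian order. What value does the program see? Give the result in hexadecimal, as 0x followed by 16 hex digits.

9681113614763297737 in 64-bit hexadecimal is 0x865A398A362A0BC9.
Stored little-endian, the bytes at ascending addresses are C9 0B 2A 36 8A 39 5A 86.
Read back as big-endian, the last byte is least significant, giving 0xC90B2A368A395A86.

0xC90B2A368A395A86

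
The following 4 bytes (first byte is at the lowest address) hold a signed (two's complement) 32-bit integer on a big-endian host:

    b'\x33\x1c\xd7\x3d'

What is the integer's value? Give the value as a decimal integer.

In big-endian order the high byte comes first in memory.
The bytes are already most-significant first: 0x331CD73D.
0x331CD73D = 857528125.

857528125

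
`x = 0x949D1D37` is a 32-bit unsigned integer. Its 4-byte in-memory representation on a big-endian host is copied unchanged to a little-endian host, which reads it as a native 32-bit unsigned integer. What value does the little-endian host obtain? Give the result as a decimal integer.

924687764

Stored big-endian, the bytes at ascending addresses are 94 9D 1D 37.
Read back as little-endian, the first byte is least significant, giving 0x371D9D94.
0x371D9D94 = 924687764.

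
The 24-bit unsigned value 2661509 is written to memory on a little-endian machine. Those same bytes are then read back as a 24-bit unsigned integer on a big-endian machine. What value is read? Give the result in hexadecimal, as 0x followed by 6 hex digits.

2661509 in 24-bit hexadecimal is 0x289C85.
Stored little-endian, the bytes at ascending addresses are 85 9C 28.
Read back as big-endian, the last byte is least significant, giving 0x859C28.

0x859C28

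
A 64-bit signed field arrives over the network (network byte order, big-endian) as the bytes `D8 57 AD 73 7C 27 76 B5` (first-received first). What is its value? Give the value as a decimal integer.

In big-endian order the high byte comes first in memory.
The bytes are already most-significant first: 0xD857AD737C2776B5.
Top bit is set, so as a signed 64-bit value this is 0xD857AD737C2776B5 − 2^64 = -2857624727027485003.

-2857624727027485003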